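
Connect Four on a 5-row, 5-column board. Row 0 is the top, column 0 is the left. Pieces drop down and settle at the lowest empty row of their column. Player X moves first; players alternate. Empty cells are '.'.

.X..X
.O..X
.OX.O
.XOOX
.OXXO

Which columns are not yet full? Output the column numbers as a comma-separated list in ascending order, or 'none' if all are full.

Answer: 0,2,3

Derivation:
col 0: top cell = '.' → open
col 1: top cell = 'X' → FULL
col 2: top cell = '.' → open
col 3: top cell = '.' → open
col 4: top cell = 'X' → FULL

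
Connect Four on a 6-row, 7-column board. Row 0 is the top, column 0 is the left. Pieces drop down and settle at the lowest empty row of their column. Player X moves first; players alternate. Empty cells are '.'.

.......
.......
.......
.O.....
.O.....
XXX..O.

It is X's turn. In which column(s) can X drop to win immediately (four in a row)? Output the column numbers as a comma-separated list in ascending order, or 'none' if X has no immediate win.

col 0: drop X → no win
col 1: drop X → no win
col 2: drop X → no win
col 3: drop X → WIN!
col 4: drop X → no win
col 5: drop X → no win
col 6: drop X → no win

Answer: 3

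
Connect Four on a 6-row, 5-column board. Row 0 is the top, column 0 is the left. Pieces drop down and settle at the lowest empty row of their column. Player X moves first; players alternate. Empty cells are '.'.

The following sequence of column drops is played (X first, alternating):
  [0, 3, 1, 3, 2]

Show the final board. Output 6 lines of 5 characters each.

Move 1: X drops in col 0, lands at row 5
Move 2: O drops in col 3, lands at row 5
Move 3: X drops in col 1, lands at row 5
Move 4: O drops in col 3, lands at row 4
Move 5: X drops in col 2, lands at row 5

Answer: .....
.....
.....
.....
...O.
XXXO.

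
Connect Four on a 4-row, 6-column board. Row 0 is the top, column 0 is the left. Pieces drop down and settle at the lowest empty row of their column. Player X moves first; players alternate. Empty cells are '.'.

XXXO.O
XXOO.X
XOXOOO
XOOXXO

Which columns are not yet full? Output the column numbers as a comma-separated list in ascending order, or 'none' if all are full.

Answer: 4

Derivation:
col 0: top cell = 'X' → FULL
col 1: top cell = 'X' → FULL
col 2: top cell = 'X' → FULL
col 3: top cell = 'O' → FULL
col 4: top cell = '.' → open
col 5: top cell = 'O' → FULL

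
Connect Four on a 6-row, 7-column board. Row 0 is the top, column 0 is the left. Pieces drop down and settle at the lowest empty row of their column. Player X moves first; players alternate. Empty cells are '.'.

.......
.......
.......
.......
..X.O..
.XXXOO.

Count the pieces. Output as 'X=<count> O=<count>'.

X=4 O=3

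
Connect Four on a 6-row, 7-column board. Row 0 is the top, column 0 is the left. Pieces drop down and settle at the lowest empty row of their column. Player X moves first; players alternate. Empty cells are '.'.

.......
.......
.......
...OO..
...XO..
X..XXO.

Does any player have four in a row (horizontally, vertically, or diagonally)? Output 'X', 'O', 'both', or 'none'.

none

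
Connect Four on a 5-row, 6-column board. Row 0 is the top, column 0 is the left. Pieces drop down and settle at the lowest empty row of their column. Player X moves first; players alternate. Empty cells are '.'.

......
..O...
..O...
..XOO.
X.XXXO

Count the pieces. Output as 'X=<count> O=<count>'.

X=5 O=5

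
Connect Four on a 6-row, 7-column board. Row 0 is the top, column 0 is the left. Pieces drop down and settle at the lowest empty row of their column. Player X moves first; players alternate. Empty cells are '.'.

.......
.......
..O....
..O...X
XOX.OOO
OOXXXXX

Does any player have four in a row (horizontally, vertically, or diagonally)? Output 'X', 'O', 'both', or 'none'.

X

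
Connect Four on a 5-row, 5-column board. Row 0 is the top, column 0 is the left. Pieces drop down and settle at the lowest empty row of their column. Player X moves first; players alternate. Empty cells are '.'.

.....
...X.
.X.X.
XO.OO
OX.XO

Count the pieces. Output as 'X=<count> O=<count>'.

X=6 O=5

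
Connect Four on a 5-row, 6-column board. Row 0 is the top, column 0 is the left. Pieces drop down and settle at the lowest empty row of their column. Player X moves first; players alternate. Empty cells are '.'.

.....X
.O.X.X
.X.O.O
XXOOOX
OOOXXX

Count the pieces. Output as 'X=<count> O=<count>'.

X=10 O=9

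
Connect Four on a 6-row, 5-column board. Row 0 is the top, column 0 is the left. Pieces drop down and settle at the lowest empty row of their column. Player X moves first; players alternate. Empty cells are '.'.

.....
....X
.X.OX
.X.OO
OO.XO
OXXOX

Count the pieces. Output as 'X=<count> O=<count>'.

X=8 O=8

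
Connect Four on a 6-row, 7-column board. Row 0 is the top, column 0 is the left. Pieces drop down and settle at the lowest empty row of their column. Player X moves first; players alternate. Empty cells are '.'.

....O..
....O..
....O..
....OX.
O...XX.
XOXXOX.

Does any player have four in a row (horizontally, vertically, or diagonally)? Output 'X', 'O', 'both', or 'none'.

O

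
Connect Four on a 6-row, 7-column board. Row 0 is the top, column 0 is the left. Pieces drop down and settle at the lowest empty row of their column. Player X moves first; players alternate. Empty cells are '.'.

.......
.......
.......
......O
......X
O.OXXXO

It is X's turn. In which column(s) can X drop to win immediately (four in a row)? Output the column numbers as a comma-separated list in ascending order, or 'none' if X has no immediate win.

Answer: none

Derivation:
col 0: drop X → no win
col 1: drop X → no win
col 2: drop X → no win
col 3: drop X → no win
col 4: drop X → no win
col 5: drop X → no win
col 6: drop X → no win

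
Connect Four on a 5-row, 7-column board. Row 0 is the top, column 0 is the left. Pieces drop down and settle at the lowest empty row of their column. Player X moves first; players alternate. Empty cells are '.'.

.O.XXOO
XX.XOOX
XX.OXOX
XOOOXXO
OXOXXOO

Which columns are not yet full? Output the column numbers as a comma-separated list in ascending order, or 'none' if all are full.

Answer: 0,2

Derivation:
col 0: top cell = '.' → open
col 1: top cell = 'O' → FULL
col 2: top cell = '.' → open
col 3: top cell = 'X' → FULL
col 4: top cell = 'X' → FULL
col 5: top cell = 'O' → FULL
col 6: top cell = 'O' → FULL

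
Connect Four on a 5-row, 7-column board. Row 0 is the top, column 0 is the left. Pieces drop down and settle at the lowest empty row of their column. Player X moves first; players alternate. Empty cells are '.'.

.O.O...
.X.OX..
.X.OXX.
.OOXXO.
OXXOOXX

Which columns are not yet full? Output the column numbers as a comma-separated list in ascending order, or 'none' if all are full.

Answer: 0,2,4,5,6

Derivation:
col 0: top cell = '.' → open
col 1: top cell = 'O' → FULL
col 2: top cell = '.' → open
col 3: top cell = 'O' → FULL
col 4: top cell = '.' → open
col 5: top cell = '.' → open
col 6: top cell = '.' → open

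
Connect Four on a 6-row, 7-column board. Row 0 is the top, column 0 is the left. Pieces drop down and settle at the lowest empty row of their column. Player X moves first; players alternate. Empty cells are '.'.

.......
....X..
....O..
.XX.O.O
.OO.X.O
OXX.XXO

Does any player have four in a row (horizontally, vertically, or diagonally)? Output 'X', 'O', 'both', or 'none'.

none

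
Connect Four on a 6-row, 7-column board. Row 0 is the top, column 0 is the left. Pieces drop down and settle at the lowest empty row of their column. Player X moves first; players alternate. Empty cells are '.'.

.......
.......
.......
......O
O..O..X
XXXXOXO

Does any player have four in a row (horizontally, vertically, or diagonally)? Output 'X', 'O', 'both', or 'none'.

X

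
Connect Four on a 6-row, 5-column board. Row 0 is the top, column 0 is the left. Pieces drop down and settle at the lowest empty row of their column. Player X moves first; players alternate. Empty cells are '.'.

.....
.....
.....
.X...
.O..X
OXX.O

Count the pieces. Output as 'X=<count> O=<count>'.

X=4 O=3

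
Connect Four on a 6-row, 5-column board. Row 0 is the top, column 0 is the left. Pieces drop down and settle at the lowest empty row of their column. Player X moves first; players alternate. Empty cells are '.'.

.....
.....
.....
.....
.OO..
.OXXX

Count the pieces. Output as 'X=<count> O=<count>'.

X=3 O=3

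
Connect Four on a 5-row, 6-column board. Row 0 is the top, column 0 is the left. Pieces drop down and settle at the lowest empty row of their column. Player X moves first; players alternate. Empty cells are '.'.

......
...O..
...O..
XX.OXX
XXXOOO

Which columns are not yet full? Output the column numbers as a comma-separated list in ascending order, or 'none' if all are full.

Answer: 0,1,2,3,4,5

Derivation:
col 0: top cell = '.' → open
col 1: top cell = '.' → open
col 2: top cell = '.' → open
col 3: top cell = '.' → open
col 4: top cell = '.' → open
col 5: top cell = '.' → open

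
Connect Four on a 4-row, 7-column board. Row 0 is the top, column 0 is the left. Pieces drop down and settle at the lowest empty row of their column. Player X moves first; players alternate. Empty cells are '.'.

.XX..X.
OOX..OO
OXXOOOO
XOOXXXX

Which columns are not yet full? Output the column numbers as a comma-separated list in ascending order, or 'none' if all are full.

Answer: 0,3,4,6

Derivation:
col 0: top cell = '.' → open
col 1: top cell = 'X' → FULL
col 2: top cell = 'X' → FULL
col 3: top cell = '.' → open
col 4: top cell = '.' → open
col 5: top cell = 'X' → FULL
col 6: top cell = '.' → open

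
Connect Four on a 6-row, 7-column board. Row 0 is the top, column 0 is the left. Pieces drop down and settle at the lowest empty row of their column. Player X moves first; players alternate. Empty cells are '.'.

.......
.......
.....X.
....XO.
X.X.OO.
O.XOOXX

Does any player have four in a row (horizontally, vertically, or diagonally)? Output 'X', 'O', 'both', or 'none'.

none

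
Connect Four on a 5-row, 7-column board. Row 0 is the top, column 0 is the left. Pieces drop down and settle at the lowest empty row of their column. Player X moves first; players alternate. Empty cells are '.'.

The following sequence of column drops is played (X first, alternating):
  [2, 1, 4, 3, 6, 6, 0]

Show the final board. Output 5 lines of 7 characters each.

Move 1: X drops in col 2, lands at row 4
Move 2: O drops in col 1, lands at row 4
Move 3: X drops in col 4, lands at row 4
Move 4: O drops in col 3, lands at row 4
Move 5: X drops in col 6, lands at row 4
Move 6: O drops in col 6, lands at row 3
Move 7: X drops in col 0, lands at row 4

Answer: .......
.......
.......
......O
XOXOX.X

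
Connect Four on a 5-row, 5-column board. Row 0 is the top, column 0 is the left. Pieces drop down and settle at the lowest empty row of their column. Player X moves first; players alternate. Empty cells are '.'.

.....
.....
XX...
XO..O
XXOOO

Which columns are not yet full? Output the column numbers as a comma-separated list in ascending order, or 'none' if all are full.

Answer: 0,1,2,3,4

Derivation:
col 0: top cell = '.' → open
col 1: top cell = '.' → open
col 2: top cell = '.' → open
col 3: top cell = '.' → open
col 4: top cell = '.' → open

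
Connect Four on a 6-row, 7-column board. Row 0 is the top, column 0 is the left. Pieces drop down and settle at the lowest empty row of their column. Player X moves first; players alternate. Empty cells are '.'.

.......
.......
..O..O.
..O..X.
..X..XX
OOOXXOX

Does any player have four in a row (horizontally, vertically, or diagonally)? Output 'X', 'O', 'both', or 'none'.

none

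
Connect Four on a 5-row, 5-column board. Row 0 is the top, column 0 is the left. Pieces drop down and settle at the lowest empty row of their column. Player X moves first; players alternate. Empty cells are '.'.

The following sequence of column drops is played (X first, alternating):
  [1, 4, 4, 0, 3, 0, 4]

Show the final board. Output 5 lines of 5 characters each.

Answer: .....
.....
....X
O...X
OX.XO

Derivation:
Move 1: X drops in col 1, lands at row 4
Move 2: O drops in col 4, lands at row 4
Move 3: X drops in col 4, lands at row 3
Move 4: O drops in col 0, lands at row 4
Move 5: X drops in col 3, lands at row 4
Move 6: O drops in col 0, lands at row 3
Move 7: X drops in col 4, lands at row 2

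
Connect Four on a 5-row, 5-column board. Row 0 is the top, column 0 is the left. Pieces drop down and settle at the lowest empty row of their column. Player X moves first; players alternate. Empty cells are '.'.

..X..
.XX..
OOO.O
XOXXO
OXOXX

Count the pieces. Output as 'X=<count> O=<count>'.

X=9 O=8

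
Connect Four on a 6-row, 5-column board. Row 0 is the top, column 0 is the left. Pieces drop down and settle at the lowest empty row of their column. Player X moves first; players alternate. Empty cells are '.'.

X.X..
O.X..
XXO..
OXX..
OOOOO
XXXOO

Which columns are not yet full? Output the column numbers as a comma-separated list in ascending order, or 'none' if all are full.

col 0: top cell = 'X' → FULL
col 1: top cell = '.' → open
col 2: top cell = 'X' → FULL
col 3: top cell = '.' → open
col 4: top cell = '.' → open

Answer: 1,3,4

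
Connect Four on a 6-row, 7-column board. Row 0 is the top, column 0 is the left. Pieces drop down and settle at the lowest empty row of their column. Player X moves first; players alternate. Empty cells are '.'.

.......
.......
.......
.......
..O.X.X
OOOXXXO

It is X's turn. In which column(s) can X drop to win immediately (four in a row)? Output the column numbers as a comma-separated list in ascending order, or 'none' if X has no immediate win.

col 0: drop X → no win
col 1: drop X → no win
col 2: drop X → no win
col 3: drop X → no win
col 4: drop X → no win
col 5: drop X → no win
col 6: drop X → no win

Answer: none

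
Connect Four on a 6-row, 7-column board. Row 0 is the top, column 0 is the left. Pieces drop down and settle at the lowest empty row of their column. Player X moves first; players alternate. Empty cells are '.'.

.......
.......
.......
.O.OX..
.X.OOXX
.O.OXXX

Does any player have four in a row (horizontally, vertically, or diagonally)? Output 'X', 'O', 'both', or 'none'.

none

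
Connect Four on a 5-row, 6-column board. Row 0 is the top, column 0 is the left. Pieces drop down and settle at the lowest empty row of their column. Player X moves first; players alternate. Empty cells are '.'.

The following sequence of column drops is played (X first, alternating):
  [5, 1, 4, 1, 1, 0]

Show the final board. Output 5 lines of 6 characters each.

Move 1: X drops in col 5, lands at row 4
Move 2: O drops in col 1, lands at row 4
Move 3: X drops in col 4, lands at row 4
Move 4: O drops in col 1, lands at row 3
Move 5: X drops in col 1, lands at row 2
Move 6: O drops in col 0, lands at row 4

Answer: ......
......
.X....
.O....
OO..XX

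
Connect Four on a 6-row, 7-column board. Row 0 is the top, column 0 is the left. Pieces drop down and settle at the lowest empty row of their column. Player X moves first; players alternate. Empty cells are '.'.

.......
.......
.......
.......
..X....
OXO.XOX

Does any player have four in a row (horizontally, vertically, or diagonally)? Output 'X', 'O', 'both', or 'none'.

none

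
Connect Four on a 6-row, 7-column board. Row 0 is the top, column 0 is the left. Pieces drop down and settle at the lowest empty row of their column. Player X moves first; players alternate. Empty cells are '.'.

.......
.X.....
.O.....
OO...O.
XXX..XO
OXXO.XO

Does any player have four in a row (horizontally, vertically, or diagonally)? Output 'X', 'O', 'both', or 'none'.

none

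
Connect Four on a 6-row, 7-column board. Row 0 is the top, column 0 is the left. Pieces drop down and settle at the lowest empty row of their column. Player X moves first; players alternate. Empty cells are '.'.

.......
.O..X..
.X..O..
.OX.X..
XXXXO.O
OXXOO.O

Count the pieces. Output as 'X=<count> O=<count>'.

X=10 O=9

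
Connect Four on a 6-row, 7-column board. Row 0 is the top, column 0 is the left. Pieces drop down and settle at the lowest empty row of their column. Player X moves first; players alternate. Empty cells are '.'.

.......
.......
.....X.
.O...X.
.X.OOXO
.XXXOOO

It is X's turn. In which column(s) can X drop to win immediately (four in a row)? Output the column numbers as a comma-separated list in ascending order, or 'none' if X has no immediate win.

col 0: drop X → WIN!
col 1: drop X → no win
col 2: drop X → no win
col 3: drop X → no win
col 4: drop X → no win
col 5: drop X → WIN!
col 6: drop X → no win

Answer: 0,5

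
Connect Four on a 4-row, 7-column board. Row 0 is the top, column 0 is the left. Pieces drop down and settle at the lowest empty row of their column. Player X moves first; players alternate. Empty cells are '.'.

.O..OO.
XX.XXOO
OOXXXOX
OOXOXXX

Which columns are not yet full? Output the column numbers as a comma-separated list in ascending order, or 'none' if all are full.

col 0: top cell = '.' → open
col 1: top cell = 'O' → FULL
col 2: top cell = '.' → open
col 3: top cell = '.' → open
col 4: top cell = 'O' → FULL
col 5: top cell = 'O' → FULL
col 6: top cell = '.' → open

Answer: 0,2,3,6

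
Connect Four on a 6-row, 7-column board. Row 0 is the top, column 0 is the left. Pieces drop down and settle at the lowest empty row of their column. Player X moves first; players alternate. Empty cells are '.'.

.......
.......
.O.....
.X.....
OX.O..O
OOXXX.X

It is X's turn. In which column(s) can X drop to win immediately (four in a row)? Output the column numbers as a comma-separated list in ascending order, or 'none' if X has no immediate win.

col 0: drop X → no win
col 1: drop X → no win
col 2: drop X → no win
col 3: drop X → no win
col 4: drop X → no win
col 5: drop X → WIN!
col 6: drop X → no win

Answer: 5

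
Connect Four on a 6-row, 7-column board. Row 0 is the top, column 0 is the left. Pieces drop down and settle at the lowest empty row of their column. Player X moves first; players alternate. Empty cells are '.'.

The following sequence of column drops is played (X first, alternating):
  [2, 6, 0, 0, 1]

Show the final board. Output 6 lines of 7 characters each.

Move 1: X drops in col 2, lands at row 5
Move 2: O drops in col 6, lands at row 5
Move 3: X drops in col 0, lands at row 5
Move 4: O drops in col 0, lands at row 4
Move 5: X drops in col 1, lands at row 5

Answer: .......
.......
.......
.......
O......
XXX...O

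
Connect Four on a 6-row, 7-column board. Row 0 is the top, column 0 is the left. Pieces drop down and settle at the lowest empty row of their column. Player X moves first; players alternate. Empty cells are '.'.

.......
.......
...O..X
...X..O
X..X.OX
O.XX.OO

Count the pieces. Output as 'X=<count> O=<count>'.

X=7 O=6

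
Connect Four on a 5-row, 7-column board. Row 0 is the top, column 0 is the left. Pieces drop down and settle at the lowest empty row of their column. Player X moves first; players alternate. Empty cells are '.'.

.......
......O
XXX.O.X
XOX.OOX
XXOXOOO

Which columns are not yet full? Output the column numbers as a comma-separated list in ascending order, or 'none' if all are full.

Answer: 0,1,2,3,4,5,6

Derivation:
col 0: top cell = '.' → open
col 1: top cell = '.' → open
col 2: top cell = '.' → open
col 3: top cell = '.' → open
col 4: top cell = '.' → open
col 5: top cell = '.' → open
col 6: top cell = '.' → open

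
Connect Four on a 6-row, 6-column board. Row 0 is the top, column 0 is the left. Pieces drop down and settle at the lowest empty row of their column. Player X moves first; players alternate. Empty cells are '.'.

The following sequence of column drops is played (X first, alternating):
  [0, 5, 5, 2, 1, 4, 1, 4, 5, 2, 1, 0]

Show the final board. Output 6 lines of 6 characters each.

Move 1: X drops in col 0, lands at row 5
Move 2: O drops in col 5, lands at row 5
Move 3: X drops in col 5, lands at row 4
Move 4: O drops in col 2, lands at row 5
Move 5: X drops in col 1, lands at row 5
Move 6: O drops in col 4, lands at row 5
Move 7: X drops in col 1, lands at row 4
Move 8: O drops in col 4, lands at row 4
Move 9: X drops in col 5, lands at row 3
Move 10: O drops in col 2, lands at row 4
Move 11: X drops in col 1, lands at row 3
Move 12: O drops in col 0, lands at row 4

Answer: ......
......
......
.X...X
OXO.OX
XXO.OO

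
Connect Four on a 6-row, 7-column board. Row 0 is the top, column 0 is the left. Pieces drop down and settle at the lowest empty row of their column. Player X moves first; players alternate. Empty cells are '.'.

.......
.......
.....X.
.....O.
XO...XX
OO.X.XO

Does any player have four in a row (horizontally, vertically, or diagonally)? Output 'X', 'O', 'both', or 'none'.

none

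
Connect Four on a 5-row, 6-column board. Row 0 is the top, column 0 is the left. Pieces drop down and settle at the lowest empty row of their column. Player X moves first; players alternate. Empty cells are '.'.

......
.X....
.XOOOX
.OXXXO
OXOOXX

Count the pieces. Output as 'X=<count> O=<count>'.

X=9 O=8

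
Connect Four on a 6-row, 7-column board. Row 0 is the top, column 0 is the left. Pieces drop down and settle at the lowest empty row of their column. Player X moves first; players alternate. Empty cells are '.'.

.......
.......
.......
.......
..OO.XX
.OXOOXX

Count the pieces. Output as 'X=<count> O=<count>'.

X=5 O=5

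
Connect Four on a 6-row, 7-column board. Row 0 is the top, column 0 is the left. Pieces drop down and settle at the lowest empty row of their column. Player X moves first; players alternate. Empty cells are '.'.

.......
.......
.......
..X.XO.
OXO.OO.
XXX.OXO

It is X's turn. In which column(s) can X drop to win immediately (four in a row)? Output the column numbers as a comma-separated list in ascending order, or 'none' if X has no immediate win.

Answer: 3

Derivation:
col 0: drop X → no win
col 1: drop X → no win
col 2: drop X → no win
col 3: drop X → WIN!
col 4: drop X → no win
col 5: drop X → no win
col 6: drop X → no win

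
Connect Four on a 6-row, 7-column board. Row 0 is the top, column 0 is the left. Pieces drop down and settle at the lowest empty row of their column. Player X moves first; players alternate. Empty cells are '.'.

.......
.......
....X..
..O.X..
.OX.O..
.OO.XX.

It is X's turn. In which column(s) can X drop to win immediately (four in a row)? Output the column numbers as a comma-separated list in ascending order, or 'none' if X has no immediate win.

col 0: drop X → no win
col 1: drop X → no win
col 2: drop X → no win
col 3: drop X → no win
col 4: drop X → no win
col 5: drop X → no win
col 6: drop X → no win

Answer: none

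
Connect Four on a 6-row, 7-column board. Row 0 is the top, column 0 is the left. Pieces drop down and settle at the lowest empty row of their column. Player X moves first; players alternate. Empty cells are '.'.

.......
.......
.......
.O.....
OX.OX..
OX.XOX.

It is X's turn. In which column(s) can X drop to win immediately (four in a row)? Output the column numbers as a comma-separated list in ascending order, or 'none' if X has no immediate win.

Answer: none

Derivation:
col 0: drop X → no win
col 1: drop X → no win
col 2: drop X → no win
col 3: drop X → no win
col 4: drop X → no win
col 5: drop X → no win
col 6: drop X → no win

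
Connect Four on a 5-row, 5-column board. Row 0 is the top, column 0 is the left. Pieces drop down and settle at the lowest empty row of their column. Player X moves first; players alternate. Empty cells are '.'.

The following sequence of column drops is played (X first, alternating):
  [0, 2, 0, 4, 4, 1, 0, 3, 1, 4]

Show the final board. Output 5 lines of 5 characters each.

Answer: .....
.....
X...O
XX..X
XOOOO

Derivation:
Move 1: X drops in col 0, lands at row 4
Move 2: O drops in col 2, lands at row 4
Move 3: X drops in col 0, lands at row 3
Move 4: O drops in col 4, lands at row 4
Move 5: X drops in col 4, lands at row 3
Move 6: O drops in col 1, lands at row 4
Move 7: X drops in col 0, lands at row 2
Move 8: O drops in col 3, lands at row 4
Move 9: X drops in col 1, lands at row 3
Move 10: O drops in col 4, lands at row 2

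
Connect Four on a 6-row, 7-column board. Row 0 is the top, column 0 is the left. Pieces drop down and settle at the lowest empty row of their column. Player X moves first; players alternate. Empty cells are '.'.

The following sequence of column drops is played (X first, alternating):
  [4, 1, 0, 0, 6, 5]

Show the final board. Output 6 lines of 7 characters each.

Move 1: X drops in col 4, lands at row 5
Move 2: O drops in col 1, lands at row 5
Move 3: X drops in col 0, lands at row 5
Move 4: O drops in col 0, lands at row 4
Move 5: X drops in col 6, lands at row 5
Move 6: O drops in col 5, lands at row 5

Answer: .......
.......
.......
.......
O......
XO..XOX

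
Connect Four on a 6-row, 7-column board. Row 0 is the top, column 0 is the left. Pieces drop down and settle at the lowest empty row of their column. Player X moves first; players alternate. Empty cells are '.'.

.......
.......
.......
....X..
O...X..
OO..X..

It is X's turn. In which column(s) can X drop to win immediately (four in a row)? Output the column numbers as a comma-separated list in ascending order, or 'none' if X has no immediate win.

col 0: drop X → no win
col 1: drop X → no win
col 2: drop X → no win
col 3: drop X → no win
col 4: drop X → WIN!
col 5: drop X → no win
col 6: drop X → no win

Answer: 4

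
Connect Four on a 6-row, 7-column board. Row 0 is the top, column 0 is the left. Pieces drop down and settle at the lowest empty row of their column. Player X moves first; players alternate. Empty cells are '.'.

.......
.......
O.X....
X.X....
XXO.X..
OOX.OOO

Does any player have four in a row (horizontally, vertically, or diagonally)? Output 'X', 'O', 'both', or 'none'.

none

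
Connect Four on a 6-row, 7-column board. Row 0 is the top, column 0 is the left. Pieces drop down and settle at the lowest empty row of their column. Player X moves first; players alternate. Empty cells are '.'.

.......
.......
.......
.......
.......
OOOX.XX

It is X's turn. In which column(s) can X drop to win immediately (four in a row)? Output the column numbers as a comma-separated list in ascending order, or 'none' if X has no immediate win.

col 0: drop X → no win
col 1: drop X → no win
col 2: drop X → no win
col 3: drop X → no win
col 4: drop X → WIN!
col 5: drop X → no win
col 6: drop X → no win

Answer: 4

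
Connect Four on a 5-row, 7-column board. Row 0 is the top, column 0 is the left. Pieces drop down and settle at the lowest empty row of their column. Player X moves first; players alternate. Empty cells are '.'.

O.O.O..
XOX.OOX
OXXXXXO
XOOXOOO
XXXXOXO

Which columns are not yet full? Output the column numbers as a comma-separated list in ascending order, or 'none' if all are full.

col 0: top cell = 'O' → FULL
col 1: top cell = '.' → open
col 2: top cell = 'O' → FULL
col 3: top cell = '.' → open
col 4: top cell = 'O' → FULL
col 5: top cell = '.' → open
col 6: top cell = '.' → open

Answer: 1,3,5,6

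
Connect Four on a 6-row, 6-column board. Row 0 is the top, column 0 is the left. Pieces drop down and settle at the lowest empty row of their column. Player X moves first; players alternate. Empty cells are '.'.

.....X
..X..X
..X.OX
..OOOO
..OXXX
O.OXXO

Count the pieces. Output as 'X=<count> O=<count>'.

X=10 O=9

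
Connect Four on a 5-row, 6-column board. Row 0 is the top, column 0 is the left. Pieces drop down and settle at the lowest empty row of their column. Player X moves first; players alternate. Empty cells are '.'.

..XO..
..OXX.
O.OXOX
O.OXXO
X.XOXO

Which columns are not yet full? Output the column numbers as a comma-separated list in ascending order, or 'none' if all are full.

Answer: 0,1,4,5

Derivation:
col 0: top cell = '.' → open
col 1: top cell = '.' → open
col 2: top cell = 'X' → FULL
col 3: top cell = 'O' → FULL
col 4: top cell = '.' → open
col 5: top cell = '.' → open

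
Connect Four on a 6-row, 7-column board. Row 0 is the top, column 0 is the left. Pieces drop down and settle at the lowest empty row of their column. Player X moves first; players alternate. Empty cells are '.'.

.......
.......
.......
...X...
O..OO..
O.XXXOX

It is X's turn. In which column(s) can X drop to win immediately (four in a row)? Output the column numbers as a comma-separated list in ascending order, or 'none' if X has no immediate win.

col 0: drop X → no win
col 1: drop X → WIN!
col 2: drop X → no win
col 3: drop X → no win
col 4: drop X → no win
col 5: drop X → no win
col 6: drop X → no win

Answer: 1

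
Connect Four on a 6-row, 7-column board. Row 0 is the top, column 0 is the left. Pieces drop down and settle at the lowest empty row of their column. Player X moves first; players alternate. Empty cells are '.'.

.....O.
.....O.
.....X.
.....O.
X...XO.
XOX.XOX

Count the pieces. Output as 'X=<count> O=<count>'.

X=7 O=6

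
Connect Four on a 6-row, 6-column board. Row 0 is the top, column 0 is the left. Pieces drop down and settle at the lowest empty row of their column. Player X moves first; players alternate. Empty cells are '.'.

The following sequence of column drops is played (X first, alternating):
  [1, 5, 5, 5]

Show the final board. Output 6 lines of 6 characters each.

Move 1: X drops in col 1, lands at row 5
Move 2: O drops in col 5, lands at row 5
Move 3: X drops in col 5, lands at row 4
Move 4: O drops in col 5, lands at row 3

Answer: ......
......
......
.....O
.....X
.X...O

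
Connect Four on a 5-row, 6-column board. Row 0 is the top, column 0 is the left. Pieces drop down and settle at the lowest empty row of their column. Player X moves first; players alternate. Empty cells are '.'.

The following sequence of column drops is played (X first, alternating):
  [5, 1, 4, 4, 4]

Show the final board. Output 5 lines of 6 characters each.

Answer: ......
......
....X.
....O.
.O..XX

Derivation:
Move 1: X drops in col 5, lands at row 4
Move 2: O drops in col 1, lands at row 4
Move 3: X drops in col 4, lands at row 4
Move 4: O drops in col 4, lands at row 3
Move 5: X drops in col 4, lands at row 2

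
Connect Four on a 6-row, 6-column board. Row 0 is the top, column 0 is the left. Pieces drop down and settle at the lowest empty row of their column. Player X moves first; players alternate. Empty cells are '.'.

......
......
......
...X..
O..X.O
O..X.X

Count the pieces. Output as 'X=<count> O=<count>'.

X=4 O=3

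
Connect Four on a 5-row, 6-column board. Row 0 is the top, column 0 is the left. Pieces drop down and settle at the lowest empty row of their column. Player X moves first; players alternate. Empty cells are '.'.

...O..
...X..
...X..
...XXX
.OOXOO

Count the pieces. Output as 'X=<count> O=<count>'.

X=6 O=5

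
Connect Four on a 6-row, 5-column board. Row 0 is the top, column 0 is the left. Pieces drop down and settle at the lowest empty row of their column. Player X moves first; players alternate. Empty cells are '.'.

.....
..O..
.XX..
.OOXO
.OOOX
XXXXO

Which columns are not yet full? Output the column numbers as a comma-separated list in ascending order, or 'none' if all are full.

Answer: 0,1,2,3,4

Derivation:
col 0: top cell = '.' → open
col 1: top cell = '.' → open
col 2: top cell = '.' → open
col 3: top cell = '.' → open
col 4: top cell = '.' → open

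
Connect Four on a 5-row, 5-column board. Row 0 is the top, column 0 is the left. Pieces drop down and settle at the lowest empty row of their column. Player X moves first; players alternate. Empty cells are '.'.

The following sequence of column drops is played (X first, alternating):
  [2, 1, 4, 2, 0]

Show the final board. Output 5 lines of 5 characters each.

Answer: .....
.....
.....
..O..
XOX.X

Derivation:
Move 1: X drops in col 2, lands at row 4
Move 2: O drops in col 1, lands at row 4
Move 3: X drops in col 4, lands at row 4
Move 4: O drops in col 2, lands at row 3
Move 5: X drops in col 0, lands at row 4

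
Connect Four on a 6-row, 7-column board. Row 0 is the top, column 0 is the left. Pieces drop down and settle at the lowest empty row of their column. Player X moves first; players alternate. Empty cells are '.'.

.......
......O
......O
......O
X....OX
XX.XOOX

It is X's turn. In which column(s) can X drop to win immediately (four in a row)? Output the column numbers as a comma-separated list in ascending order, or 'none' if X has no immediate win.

col 0: drop X → no win
col 1: drop X → no win
col 2: drop X → WIN!
col 3: drop X → no win
col 4: drop X → no win
col 5: drop X → no win
col 6: drop X → no win

Answer: 2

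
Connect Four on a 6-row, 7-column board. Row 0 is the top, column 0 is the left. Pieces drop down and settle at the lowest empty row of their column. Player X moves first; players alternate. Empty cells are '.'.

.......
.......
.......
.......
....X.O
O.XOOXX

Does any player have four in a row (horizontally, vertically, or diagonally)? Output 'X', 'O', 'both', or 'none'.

none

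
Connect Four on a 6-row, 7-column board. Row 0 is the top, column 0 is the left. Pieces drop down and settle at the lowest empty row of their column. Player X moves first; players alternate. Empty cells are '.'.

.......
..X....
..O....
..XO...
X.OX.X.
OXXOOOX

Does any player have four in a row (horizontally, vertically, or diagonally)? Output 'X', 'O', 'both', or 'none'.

none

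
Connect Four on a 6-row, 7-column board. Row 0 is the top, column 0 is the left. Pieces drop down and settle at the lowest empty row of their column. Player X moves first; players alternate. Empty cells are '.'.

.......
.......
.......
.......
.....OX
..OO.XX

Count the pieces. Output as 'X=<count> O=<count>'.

X=3 O=3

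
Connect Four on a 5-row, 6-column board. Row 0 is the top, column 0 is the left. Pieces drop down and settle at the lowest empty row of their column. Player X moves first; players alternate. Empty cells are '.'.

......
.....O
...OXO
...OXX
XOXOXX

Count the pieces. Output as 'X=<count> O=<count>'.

X=7 O=6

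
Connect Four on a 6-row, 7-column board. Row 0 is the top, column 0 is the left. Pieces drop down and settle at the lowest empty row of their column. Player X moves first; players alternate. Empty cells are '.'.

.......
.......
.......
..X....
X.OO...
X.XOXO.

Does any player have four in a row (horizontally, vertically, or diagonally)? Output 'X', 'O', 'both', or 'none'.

none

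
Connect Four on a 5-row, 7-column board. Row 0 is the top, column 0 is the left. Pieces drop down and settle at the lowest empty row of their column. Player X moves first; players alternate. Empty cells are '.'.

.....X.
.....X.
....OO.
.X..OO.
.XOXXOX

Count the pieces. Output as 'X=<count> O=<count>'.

X=7 O=6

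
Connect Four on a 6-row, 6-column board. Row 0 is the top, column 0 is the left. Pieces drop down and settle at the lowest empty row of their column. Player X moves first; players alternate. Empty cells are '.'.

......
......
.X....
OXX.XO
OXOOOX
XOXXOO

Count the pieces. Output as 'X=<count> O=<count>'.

X=9 O=9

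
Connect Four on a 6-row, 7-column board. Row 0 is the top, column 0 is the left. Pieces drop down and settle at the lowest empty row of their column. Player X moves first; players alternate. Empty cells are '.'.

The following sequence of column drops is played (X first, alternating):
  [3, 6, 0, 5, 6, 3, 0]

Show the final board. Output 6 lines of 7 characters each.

Answer: .......
.......
.......
.......
X..O..X
X..X.OO

Derivation:
Move 1: X drops in col 3, lands at row 5
Move 2: O drops in col 6, lands at row 5
Move 3: X drops in col 0, lands at row 5
Move 4: O drops in col 5, lands at row 5
Move 5: X drops in col 6, lands at row 4
Move 6: O drops in col 3, lands at row 4
Move 7: X drops in col 0, lands at row 4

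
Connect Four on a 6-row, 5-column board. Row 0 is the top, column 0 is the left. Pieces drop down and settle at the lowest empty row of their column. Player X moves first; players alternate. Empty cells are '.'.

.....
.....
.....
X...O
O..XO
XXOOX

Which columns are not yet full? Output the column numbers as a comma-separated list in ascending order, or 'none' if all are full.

Answer: 0,1,2,3,4

Derivation:
col 0: top cell = '.' → open
col 1: top cell = '.' → open
col 2: top cell = '.' → open
col 3: top cell = '.' → open
col 4: top cell = '.' → open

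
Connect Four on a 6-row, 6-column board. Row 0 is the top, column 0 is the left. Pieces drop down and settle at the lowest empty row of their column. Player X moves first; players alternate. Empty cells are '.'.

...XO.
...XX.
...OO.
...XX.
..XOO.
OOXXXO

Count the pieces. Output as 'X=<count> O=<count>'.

X=9 O=8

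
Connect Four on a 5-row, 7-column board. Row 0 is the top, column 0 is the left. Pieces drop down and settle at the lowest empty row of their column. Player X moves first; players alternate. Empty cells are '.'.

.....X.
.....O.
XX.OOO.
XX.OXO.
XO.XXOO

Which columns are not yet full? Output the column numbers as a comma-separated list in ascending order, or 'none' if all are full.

Answer: 0,1,2,3,4,6

Derivation:
col 0: top cell = '.' → open
col 1: top cell = '.' → open
col 2: top cell = '.' → open
col 3: top cell = '.' → open
col 4: top cell = '.' → open
col 5: top cell = 'X' → FULL
col 6: top cell = '.' → open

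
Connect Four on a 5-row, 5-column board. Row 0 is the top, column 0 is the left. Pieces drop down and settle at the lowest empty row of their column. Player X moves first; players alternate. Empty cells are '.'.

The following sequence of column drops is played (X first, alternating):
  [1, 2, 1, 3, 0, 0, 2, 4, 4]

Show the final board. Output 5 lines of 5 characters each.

Move 1: X drops in col 1, lands at row 4
Move 2: O drops in col 2, lands at row 4
Move 3: X drops in col 1, lands at row 3
Move 4: O drops in col 3, lands at row 4
Move 5: X drops in col 0, lands at row 4
Move 6: O drops in col 0, lands at row 3
Move 7: X drops in col 2, lands at row 3
Move 8: O drops in col 4, lands at row 4
Move 9: X drops in col 4, lands at row 3

Answer: .....
.....
.....
OXX.X
XXOOO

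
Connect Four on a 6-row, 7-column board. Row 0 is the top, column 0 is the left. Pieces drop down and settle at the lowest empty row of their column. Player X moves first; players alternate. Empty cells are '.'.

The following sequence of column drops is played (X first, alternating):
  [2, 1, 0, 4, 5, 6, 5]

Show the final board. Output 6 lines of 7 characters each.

Answer: .......
.......
.......
.......
.....X.
XOX.OXO

Derivation:
Move 1: X drops in col 2, lands at row 5
Move 2: O drops in col 1, lands at row 5
Move 3: X drops in col 0, lands at row 5
Move 4: O drops in col 4, lands at row 5
Move 5: X drops in col 5, lands at row 5
Move 6: O drops in col 6, lands at row 5
Move 7: X drops in col 5, lands at row 4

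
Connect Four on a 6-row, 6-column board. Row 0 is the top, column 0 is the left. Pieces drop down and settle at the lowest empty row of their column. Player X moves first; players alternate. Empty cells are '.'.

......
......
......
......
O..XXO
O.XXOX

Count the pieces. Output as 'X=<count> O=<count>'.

X=5 O=4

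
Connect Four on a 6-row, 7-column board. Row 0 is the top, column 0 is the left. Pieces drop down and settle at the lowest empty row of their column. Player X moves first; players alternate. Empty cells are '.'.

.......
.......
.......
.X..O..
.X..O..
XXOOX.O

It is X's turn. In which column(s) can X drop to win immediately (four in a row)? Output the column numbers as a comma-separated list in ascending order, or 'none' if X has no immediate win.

col 0: drop X → no win
col 1: drop X → WIN!
col 2: drop X → no win
col 3: drop X → no win
col 4: drop X → no win
col 5: drop X → no win
col 6: drop X → no win

Answer: 1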